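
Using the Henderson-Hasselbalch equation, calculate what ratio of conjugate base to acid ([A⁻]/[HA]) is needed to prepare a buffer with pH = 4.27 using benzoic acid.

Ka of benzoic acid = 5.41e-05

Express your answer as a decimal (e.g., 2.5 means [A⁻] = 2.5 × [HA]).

pKa = -log(5.41e-05) = 4.2668. pH = pKa + log([A⁻]/[HA]), so log([A⁻]/[HA]) = pH − pKa = 4.27 − 4.2668 = 0.0032. [A⁻]/[HA] = 10^(0.0032) = 1.01

[A⁻]/[HA] = 1.01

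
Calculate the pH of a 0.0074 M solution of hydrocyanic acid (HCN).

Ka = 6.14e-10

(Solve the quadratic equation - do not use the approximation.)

x² + Ka×x - Ka×C = 0. Using quadratic formula: [H⁺] = 2.1313e-06

pH = 5.67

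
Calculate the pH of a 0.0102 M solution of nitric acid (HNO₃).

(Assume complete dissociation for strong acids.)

[H⁺] = 0.0102 M for strong acid. pH = -log[H⁺] = -log(0.0102)

pH = 1.99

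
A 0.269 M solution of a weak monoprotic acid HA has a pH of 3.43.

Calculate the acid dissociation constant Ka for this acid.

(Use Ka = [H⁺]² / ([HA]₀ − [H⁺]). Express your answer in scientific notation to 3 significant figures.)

[H⁺] = 10^(−pH) = 10^(−3.43) = 3.715e-04 M. For HA ⇌ H⁺ + A⁻, Ka = [H⁺][A⁻]/[HA] = [H⁺]² / ([HA]₀ − [H⁺]) = (3.715e-04)² / (0.269 − 3.715e-04) = 5.14e-07.

K_a = 5.14e-07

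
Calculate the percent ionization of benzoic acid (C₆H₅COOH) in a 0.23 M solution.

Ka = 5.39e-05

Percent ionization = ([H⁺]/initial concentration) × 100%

Using Ka equilibrium: x² + Ka×x - Ka×C = 0. Solving: [H⁺] = 3.4941e-03. Percent = (3.4941e-03/0.23) × 100

Percent ionization = 1.52%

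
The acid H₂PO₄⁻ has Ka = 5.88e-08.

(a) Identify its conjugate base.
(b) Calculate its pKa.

(a) The conjugate base is formed by removing one H⁺ from H₂PO₄⁻, giving HPO₄²⁻. (b) pKa = -log(Ka) = -log(5.88e-08) = 7.23.

Conjugate base: HPO₄²⁻; pK_a = 7.23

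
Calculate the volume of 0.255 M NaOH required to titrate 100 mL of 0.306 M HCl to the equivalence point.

At equivalence: moles acid = moles base. moles HCl = 0.306 × 100/1000 = 0.0306 mol. V_base = moles / 0.255 × 1000 = 120.0 mL.

V_{base} = 120.0 mL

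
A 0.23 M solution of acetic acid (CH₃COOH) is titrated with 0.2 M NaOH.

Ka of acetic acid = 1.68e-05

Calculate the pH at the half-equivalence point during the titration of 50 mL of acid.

At half-equivalence [HA] = [A⁻], so Henderson-Hasselbalch gives pH = pKa = -log(1.68e-05) = 4.77.

pH = pKa = 4.77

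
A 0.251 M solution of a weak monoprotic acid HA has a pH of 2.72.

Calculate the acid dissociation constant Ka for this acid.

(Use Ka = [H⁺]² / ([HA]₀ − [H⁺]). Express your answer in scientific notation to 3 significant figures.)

[H⁺] = 10^(−pH) = 10^(−2.72) = 1.905e-03 M. For HA ⇌ H⁺ + A⁻, Ka = [H⁺][A⁻]/[HA] = [H⁺]² / ([HA]₀ − [H⁺]) = (1.905e-03)² / (0.251 − 1.905e-03) = 1.46e-05.

K_a = 1.46e-05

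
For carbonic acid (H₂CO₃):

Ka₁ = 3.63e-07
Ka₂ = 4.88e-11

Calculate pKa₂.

pKa₂ = -log(Ka₂) = -log(4.88e-11) = 10.31.

pK_{a2} = 10.31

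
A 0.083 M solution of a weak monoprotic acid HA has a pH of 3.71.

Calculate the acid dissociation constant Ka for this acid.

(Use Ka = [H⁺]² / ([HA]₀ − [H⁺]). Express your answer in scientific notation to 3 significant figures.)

[H⁺] = 10^(−pH) = 10^(−3.71) = 1.950e-04 M. For HA ⇌ H⁺ + A⁻, Ka = [H⁺][A⁻]/[HA] = [H⁺]² / ([HA]₀ − [H⁺]) = (1.950e-04)² / (0.083 − 1.950e-04) = 4.59e-07.

K_a = 4.59e-07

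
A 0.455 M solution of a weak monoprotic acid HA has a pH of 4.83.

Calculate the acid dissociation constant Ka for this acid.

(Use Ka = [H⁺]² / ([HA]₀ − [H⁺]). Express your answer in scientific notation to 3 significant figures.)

[H⁺] = 10^(−pH) = 10^(−4.83) = 1.479e-05 M. For HA ⇌ H⁺ + A⁻, Ka = [H⁺][A⁻]/[HA] = [H⁺]² / ([HA]₀ − [H⁺]) = (1.479e-05)² / (0.455 − 1.479e-05) = 4.81e-10.

K_a = 4.81e-10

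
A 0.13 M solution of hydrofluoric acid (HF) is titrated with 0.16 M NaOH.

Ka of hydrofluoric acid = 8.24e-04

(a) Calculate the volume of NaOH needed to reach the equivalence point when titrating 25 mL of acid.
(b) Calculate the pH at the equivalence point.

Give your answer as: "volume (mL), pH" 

moles acid = 0.13 × 25/1000 = 0.00325 mol; V_base = moles/0.16 × 1000 = 20.3 mL. At equivalence only the conjugate base is present: [A⁻] = 0.00325/0.045 = 7.1724e-02 M. Kb = Kw/Ka = 1.21e-11; [OH⁻] = √(Kb × [A⁻]) = 9.3297e-07; pOH = 6.03; pH = 14 - pOH = 7.97.

V = 20.3 mL, pH = 7.97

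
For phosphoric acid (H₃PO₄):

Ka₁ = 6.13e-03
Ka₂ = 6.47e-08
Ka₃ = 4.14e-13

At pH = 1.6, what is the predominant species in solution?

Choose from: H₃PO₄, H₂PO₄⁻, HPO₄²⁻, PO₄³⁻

pKa₁ = 2.21, pKa₂ = 7.19, pKa₃ = 12.38. For a polyprotic acid the predominant species crosses at each pKa: below pKa_n the protonated form dominates, above it the deprotonated form does. At pH = 1.6, the predominant species is H₃PO₄.

H₃PO₄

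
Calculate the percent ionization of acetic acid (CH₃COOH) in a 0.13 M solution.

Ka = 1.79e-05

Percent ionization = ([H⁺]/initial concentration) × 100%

Using Ka equilibrium: x² + Ka×x - Ka×C = 0. Solving: [H⁺] = 1.5165e-03. Percent = (1.5165e-03/0.13) × 100

Percent ionization = 1.17%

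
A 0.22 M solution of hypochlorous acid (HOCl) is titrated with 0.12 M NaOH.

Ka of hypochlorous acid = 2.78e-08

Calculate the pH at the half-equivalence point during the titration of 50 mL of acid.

At half-equivalence [HA] = [A⁻], so Henderson-Hasselbalch gives pH = pKa = -log(2.78e-08) = 7.56.

pH = pKa = 7.56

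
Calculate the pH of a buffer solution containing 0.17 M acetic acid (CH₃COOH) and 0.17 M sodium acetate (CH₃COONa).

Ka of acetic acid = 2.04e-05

pKa = -log(2.04e-05) = 4.69. pH = pKa + log([A⁻]/[HA]) = 4.69 + log(0.17/0.17)

pH = 4.69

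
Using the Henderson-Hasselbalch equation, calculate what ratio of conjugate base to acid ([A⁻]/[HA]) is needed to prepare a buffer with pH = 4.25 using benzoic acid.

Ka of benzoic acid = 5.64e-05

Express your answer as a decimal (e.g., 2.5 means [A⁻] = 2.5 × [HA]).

pKa = -log(5.64e-05) = 4.2487. pH = pKa + log([A⁻]/[HA]), so log([A⁻]/[HA]) = pH − pKa = 4.25 − 4.2487 = 0.0013. [A⁻]/[HA] = 10^(0.0013) = 1.00

[A⁻]/[HA] = 1.00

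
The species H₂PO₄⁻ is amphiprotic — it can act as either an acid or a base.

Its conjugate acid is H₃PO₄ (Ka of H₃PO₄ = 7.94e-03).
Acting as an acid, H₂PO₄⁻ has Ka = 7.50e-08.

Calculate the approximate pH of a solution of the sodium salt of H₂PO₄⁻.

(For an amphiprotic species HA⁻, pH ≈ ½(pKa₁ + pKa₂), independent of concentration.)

pKa₁ = -log(7.94e-03) = 2.10; pKa₂ = -log(7.50e-08) = 7.12. For an amphiprotic species, pH ≈ ½(pKa₁ + pKa₂) = ½(2.10 + 7.12) = 4.61.

pH = 4.61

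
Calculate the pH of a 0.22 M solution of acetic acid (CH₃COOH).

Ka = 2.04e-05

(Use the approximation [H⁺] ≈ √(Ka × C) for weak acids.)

[H⁺] = √(Ka × C) = √(2.04e-05 × 0.22) = 2.1185e-03. pH = -log(2.1185e-03)

pH = 2.67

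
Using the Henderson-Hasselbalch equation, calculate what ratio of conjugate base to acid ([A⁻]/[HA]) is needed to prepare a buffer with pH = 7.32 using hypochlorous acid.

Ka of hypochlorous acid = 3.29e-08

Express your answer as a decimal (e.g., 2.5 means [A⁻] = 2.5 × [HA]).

pKa = -log(3.29e-08) = 7.4828. pH = pKa + log([A⁻]/[HA]), so log([A⁻]/[HA]) = pH − pKa = 7.32 − 7.4828 = -0.1628. [A⁻]/[HA] = 10^(-0.1628) = 0.687

[A⁻]/[HA] = 0.687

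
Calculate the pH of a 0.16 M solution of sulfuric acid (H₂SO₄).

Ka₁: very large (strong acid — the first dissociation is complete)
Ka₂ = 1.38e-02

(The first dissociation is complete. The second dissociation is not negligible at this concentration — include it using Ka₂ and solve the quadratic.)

First dissociation is complete: [H⁺]₀ = [HSO₄⁻]₀ = C = 0.16 M. Second dissociation HSO₄⁻ ⇌ H⁺ + SO₄²⁻: let x = [SO₄²⁻]. Ka₂ = (C + x)·x / (C − x) = 1.38e-02 → x² + (C + Ka₂)·x − Ka₂·C = 0 → x² + 0.17380·x − 2.208e-03 = 0. x = (−0.17380 + √(0.17380² + 4 × 2.208e-03)) / 2 = 1.1891e-02 M. [H⁺] = C + x = 0.16 + 1.1891e-02 = 1.7189e-01 M. pH = -log(1.7189e-01) = 0.76.

pH = 0.76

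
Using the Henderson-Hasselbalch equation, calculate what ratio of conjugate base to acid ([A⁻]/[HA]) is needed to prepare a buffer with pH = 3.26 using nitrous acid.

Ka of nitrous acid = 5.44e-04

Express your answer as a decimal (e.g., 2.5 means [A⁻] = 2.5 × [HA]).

pKa = -log(5.44e-04) = 3.2644. pH = pKa + log([A⁻]/[HA]), so log([A⁻]/[HA]) = pH − pKa = 3.26 − 3.2644 = -0.0044. [A⁻]/[HA] = 10^(-0.0044) = 0.990

[A⁻]/[HA] = 0.990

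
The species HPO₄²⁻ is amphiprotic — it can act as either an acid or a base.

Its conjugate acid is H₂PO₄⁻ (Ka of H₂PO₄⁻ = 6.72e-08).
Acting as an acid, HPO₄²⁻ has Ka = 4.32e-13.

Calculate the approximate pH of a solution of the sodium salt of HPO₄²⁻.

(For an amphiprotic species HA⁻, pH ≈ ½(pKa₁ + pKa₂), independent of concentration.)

pKa₁ = -log(6.72e-08) = 7.17; pKa₂ = -log(4.32e-13) = 12.36. For an amphiprotic species, pH ≈ ½(pKa₁ + pKa₂) = ½(7.17 + 12.36) = 9.77.

pH = 9.77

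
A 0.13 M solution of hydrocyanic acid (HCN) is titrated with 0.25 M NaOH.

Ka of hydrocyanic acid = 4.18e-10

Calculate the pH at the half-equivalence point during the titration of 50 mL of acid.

At half-equivalence [HA] = [A⁻], so Henderson-Hasselbalch gives pH = pKa = -log(4.18e-10) = 9.38.

pH = pKa = 9.38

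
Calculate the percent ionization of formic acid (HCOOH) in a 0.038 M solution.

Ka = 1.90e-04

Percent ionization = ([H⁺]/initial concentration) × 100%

Using Ka equilibrium: x² + Ka×x - Ka×C = 0. Solving: [H⁺] = 2.5937e-03. Percent = (2.5937e-03/0.038) × 100

Percent ionization = 6.83%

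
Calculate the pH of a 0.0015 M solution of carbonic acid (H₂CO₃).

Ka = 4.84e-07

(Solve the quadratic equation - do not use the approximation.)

x² + Ka×x - Ka×C = 0. Using quadratic formula: [H⁺] = 2.6703e-05

pH = 4.57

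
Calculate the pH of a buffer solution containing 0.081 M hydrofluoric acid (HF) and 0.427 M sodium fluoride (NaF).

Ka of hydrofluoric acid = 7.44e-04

pKa = -log(7.44e-04) = 3.13. pH = pKa + log([A⁻]/[HA]) = 3.13 + log(0.427/0.081)

pH = 3.85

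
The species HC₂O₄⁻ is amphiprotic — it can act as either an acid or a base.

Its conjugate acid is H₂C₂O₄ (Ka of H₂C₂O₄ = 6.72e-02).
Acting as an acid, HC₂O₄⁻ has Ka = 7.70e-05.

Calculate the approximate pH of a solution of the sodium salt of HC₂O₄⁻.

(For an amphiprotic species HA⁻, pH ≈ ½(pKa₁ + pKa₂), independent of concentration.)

pKa₁ = -log(6.72e-02) = 1.17; pKa₂ = -log(7.70e-05) = 4.11. For an amphiprotic species, pH ≈ ½(pKa₁ + pKa₂) = ½(1.17 + 4.11) = 2.64.

pH = 2.64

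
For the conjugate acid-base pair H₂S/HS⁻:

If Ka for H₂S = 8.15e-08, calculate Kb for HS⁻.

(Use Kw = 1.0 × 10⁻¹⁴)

For a conjugate pair Ka × Kb = Kw, so Kb = Kw/Ka = 1.0 × 10⁻¹⁴ / 8.15e-08 = 1.23e-07.

K_b = 1.23e-07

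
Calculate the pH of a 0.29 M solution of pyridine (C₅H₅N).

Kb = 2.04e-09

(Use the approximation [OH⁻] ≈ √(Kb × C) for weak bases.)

[OH⁻] = √(Kb × C) = √(2.04e-09 × 0.29) = 2.4323e-05. pOH = 4.61, pH = 14 - pOH

pH = 9.39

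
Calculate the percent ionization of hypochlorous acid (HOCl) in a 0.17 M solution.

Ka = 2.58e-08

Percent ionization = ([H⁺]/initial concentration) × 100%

Using Ka equilibrium: x² + Ka×x - Ka×C = 0. Solving: [H⁺] = 6.6214e-05. Percent = (6.6214e-05/0.17) × 100

Percent ionization = 0.0389%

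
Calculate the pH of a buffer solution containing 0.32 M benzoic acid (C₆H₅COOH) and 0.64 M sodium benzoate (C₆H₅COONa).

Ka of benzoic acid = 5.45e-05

pKa = -log(5.45e-05) = 4.26. pH = pKa + log([A⁻]/[HA]) = 4.26 + log(0.64/0.32)

pH = 4.56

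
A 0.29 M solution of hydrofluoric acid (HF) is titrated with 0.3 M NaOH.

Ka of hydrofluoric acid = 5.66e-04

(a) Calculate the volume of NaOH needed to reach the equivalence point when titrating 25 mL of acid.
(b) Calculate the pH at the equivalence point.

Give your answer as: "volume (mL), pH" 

moles acid = 0.29 × 25/1000 = 0.00725 mol; V_base = moles/0.3 × 1000 = 24.2 mL. At equivalence only the conjugate base is present: [A⁻] = 0.00725/0.049 = 1.4746e-01 M. Kb = Kw/Ka = 1.77e-11; [OH⁻] = √(Kb × [A⁻]) = 1.6141e-06; pOH = 5.79; pH = 14 - pOH = 8.21.

V = 24.2 mL, pH = 8.21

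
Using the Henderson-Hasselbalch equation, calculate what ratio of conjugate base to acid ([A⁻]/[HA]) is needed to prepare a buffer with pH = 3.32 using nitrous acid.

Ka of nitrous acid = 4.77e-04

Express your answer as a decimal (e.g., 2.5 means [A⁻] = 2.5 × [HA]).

pKa = -log(4.77e-04) = 3.3215. pH = pKa + log([A⁻]/[HA]), so log([A⁻]/[HA]) = pH − pKa = 3.32 − 3.3215 = -0.0015. [A⁻]/[HA] = 10^(-0.0015) = 0.997

[A⁻]/[HA] = 0.997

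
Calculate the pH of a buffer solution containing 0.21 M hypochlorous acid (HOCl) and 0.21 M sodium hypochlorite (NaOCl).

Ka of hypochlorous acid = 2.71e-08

pKa = -log(2.71e-08) = 7.57. pH = pKa + log([A⁻]/[HA]) = 7.57 + log(0.21/0.21)

pH = 7.57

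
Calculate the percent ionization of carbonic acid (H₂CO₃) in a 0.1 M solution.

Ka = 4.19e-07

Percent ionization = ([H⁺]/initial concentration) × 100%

Using Ka equilibrium: x² + Ka×x - Ka×C = 0. Solving: [H⁺] = 2.0449e-04. Percent = (2.0449e-04/0.1) × 100

Percent ionization = 0.204%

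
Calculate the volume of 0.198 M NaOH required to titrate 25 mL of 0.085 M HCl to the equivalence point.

At equivalence: moles acid = moles base. moles HCl = 0.085 × 25/1000 = 0.002125 mol. V_base = moles / 0.198 × 1000 = 10.7 mL.

V_{base} = 10.7 mL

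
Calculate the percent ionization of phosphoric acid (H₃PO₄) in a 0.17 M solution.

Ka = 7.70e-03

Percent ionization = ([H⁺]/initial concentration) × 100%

Using Ka equilibrium: x² + Ka×x - Ka×C = 0. Solving: [H⁺] = 3.2534e-02. Percent = (3.2534e-02/0.17) × 100

Percent ionization = 19.1%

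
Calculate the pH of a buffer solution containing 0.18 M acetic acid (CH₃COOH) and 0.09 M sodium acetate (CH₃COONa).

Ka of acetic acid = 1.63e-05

pKa = -log(1.63e-05) = 4.79. pH = pKa + log([A⁻]/[HA]) = 4.79 + log(0.09/0.18)

pH = 4.49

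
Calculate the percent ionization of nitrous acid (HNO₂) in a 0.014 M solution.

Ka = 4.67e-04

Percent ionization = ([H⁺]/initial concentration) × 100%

Using Ka equilibrium: x² + Ka×x - Ka×C = 0. Solving: [H⁺] = 2.3341e-03. Percent = (2.3341e-03/0.014) × 100

Percent ionization = 16.7%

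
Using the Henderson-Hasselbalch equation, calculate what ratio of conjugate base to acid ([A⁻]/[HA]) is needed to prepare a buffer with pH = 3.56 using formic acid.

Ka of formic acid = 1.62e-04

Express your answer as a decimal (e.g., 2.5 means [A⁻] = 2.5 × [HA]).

pKa = -log(1.62e-04) = 3.7905. pH = pKa + log([A⁻]/[HA]), so log([A⁻]/[HA]) = pH − pKa = 3.56 − 3.7905 = -0.2305. [A⁻]/[HA] = 10^(-0.2305) = 0.588

[A⁻]/[HA] = 0.588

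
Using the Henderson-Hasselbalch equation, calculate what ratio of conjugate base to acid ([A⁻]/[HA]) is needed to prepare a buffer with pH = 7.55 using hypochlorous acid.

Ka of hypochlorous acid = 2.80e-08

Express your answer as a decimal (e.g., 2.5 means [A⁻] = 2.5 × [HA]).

pKa = -log(2.80e-08) = 7.5528. pH = pKa + log([A⁻]/[HA]), so log([A⁻]/[HA]) = pH − pKa = 7.55 − 7.5528 = -0.0028. [A⁻]/[HA] = 10^(-0.0028) = 0.993

[A⁻]/[HA] = 0.993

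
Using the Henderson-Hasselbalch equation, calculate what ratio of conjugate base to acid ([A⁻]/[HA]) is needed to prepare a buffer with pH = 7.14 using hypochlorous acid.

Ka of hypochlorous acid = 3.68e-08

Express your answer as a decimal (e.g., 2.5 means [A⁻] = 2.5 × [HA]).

pKa = -log(3.68e-08) = 7.4342. pH = pKa + log([A⁻]/[HA]), so log([A⁻]/[HA]) = pH − pKa = 7.14 − 7.4342 = -0.2942. [A⁻]/[HA] = 10^(-0.2942) = 0.508

[A⁻]/[HA] = 0.508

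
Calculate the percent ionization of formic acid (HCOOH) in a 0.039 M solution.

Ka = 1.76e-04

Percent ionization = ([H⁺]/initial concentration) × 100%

Using Ka equilibrium: x² + Ka×x - Ka×C = 0. Solving: [H⁺] = 2.5334e-03. Percent = (2.5334e-03/0.039) × 100

Percent ionization = 6.5%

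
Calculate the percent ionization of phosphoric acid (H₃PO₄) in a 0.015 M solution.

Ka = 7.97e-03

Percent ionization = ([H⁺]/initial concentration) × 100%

Using Ka equilibrium: x² + Ka×x - Ka×C = 0. Solving: [H⁺] = 7.6524e-03. Percent = (7.6524e-03/0.015) × 100

Percent ionization = 51%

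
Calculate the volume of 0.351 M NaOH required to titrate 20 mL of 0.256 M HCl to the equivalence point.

At equivalence: moles acid = moles base. moles HCl = 0.256 × 20/1000 = 0.00512 mol. V_base = moles / 0.351 × 1000 = 14.6 mL.

V_{base} = 14.6 mL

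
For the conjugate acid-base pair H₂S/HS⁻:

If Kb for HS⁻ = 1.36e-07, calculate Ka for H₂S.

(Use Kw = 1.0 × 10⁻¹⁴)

For a conjugate pair Ka × Kb = Kw, so Ka = Kw/Kb = 1.0 × 10⁻¹⁴ / 1.36e-07 = 7.35e-08.

K_a = 7.35e-08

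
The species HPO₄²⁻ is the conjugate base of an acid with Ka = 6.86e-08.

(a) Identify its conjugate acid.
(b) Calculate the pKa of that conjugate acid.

(a) The conjugate acid is formed by adding one H⁺ to HPO₄²⁻, giving H₂PO₄⁻. (b) pKa = -log(Ka) = -log(6.86e-08) = 7.16.

Conjugate acid: H₂PO₄⁻; pK_a = 7.16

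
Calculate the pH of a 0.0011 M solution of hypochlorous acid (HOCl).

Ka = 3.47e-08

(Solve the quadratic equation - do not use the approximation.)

x² + Ka×x - Ka×C = 0. Using quadratic formula: [H⁺] = 6.1609e-06

pH = 5.21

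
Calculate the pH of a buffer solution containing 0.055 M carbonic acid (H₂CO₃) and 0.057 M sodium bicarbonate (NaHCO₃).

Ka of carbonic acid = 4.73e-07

pKa = -log(4.73e-07) = 6.33. pH = pKa + log([A⁻]/[HA]) = 6.33 + log(0.057/0.055)

pH = 6.34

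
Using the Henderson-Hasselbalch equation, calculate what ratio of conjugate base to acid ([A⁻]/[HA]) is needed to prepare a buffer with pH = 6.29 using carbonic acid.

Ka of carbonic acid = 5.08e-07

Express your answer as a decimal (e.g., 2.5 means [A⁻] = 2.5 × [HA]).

pKa = -log(5.08e-07) = 6.2941. pH = pKa + log([A⁻]/[HA]), so log([A⁻]/[HA]) = pH − pKa = 6.29 − 6.2941 = -0.0041. [A⁻]/[HA] = 10^(-0.0041) = 0.991

[A⁻]/[HA] = 0.991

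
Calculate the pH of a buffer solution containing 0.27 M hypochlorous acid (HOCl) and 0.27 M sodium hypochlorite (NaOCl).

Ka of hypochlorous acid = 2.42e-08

pKa = -log(2.42e-08) = 7.62. pH = pKa + log([A⁻]/[HA]) = 7.62 + log(0.27/0.27)

pH = 7.62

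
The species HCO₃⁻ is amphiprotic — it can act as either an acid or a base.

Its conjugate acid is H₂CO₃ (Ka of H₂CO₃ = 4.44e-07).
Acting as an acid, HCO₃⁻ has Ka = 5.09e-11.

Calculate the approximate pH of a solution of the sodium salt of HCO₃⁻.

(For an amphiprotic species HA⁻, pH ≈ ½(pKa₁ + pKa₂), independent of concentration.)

pKa₁ = -log(4.44e-07) = 6.35; pKa₂ = -log(5.09e-11) = 10.29. For an amphiprotic species, pH ≈ ½(pKa₁ + pKa₂) = ½(6.35 + 10.29) = 8.32.

pH = 8.32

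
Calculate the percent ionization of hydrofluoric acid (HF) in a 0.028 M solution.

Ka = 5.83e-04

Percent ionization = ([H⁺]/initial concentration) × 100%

Using Ka equilibrium: x² + Ka×x - Ka×C = 0. Solving: [H⁺] = 3.7593e-03. Percent = (3.7593e-03/0.028) × 100

Percent ionization = 13.4%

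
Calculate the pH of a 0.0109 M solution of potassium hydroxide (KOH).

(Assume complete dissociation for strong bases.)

[OH⁻] = 0.0109 M for strong base. pOH = -log[OH⁻] = 1.96, pH = 14 - pOH

pH = 12.04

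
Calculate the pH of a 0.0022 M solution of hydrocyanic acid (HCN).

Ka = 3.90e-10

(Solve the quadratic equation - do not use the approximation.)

x² + Ka×x - Ka×C = 0. Using quadratic formula: [H⁺] = 9.2609e-07

pH = 6.03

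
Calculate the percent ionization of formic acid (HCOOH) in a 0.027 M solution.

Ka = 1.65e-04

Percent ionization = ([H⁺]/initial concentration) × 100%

Using Ka equilibrium: x² + Ka×x - Ka×C = 0. Solving: [H⁺] = 2.0298e-03. Percent = (2.0298e-03/0.027) × 100

Percent ionization = 7.52%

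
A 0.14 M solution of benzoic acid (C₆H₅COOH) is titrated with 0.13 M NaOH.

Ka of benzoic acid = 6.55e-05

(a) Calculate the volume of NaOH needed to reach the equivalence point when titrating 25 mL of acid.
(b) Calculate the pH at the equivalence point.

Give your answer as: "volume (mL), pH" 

moles acid = 0.14 × 25/1000 = 0.0035 mol; V_base = moles/0.13 × 1000 = 26.9 mL. At equivalence only the conjugate base is present: [A⁻] = 0.0035/0.052 = 6.7407e-02 M. Kb = Kw/Ka = 1.53e-10; [OH⁻] = √(Kb × [A⁻]) = 3.2080e-06; pOH = 5.49; pH = 14 - pOH = 8.51.

V = 26.9 mL, pH = 8.51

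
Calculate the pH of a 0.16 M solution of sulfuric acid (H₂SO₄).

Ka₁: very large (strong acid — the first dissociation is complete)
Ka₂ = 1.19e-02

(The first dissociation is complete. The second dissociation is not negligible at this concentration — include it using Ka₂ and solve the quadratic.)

First dissociation is complete: [H⁺]₀ = [HSO₄⁻]₀ = C = 0.16 M. Second dissociation HSO₄⁻ ⇌ H⁺ + SO₄²⁻: let x = [SO₄²⁻]. Ka₂ = (C + x)·x / (C − x) = 1.19e-02 → x² + (C + Ka₂)·x − Ka₂·C = 0 → x² + 0.17190·x − 1.904e-03 = 0. x = (−0.17190 + √(0.17190² + 4 × 1.904e-03)) / 2 = 1.0442e-02 M. [H⁺] = C + x = 0.16 + 1.0442e-02 = 1.7044e-01 M. pH = -log(1.7044e-01) = 0.77.

pH = 0.77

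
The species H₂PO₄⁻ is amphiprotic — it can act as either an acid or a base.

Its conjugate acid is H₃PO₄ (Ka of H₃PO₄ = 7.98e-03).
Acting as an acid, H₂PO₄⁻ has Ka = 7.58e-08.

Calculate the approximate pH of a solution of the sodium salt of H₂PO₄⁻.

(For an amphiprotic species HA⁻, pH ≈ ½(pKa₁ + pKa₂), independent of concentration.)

pKa₁ = -log(7.98e-03) = 2.10; pKa₂ = -log(7.58e-08) = 7.12. For an amphiprotic species, pH ≈ ½(pKa₁ + pKa₂) = ½(2.10 + 7.12) = 4.61.

pH = 4.61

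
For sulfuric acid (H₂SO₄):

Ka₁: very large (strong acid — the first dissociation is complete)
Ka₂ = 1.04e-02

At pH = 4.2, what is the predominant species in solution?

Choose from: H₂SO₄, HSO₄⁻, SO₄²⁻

The first dissociation is complete, so H₂SO₄ itself is never the predominant species in water; pKa₂ = -log(1.04e-02) = 1.98. For a polyprotic acid the predominant species crosses at each pKa: below pKa_n the protonated form dominates, above it the deprotonated form does. At pH = 4.2, the predominant species is SO₄²⁻.

SO₄²⁻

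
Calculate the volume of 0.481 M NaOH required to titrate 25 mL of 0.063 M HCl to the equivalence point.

At equivalence: moles acid = moles base. moles HCl = 0.063 × 25/1000 = 0.001575 mol. V_base = moles / 0.481 × 1000 = 3.3 mL.

V_{base} = 3.3 mL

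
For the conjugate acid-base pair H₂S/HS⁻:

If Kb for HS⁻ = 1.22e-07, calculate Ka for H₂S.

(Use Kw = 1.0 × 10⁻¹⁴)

For a conjugate pair Ka × Kb = Kw, so Ka = Kw/Kb = 1.0 × 10⁻¹⁴ / 1.22e-07 = 8.20e-08.

K_a = 8.20e-08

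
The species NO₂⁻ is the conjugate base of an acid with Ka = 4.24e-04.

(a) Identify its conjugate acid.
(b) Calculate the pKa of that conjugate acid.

(a) The conjugate acid is formed by adding one H⁺ to NO₂⁻, giving HNO₂. (b) pKa = -log(Ka) = -log(4.24e-04) = 3.37.

Conjugate acid: HNO₂; pK_a = 3.37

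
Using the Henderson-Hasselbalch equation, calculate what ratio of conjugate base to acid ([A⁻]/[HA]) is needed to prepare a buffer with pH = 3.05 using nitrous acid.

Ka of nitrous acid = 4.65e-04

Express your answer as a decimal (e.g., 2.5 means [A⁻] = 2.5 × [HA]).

pKa = -log(4.65e-04) = 3.3325. pH = pKa + log([A⁻]/[HA]), so log([A⁻]/[HA]) = pH − pKa = 3.05 − 3.3325 = -0.2825. [A⁻]/[HA] = 10^(-0.2825) = 0.522

[A⁻]/[HA] = 0.522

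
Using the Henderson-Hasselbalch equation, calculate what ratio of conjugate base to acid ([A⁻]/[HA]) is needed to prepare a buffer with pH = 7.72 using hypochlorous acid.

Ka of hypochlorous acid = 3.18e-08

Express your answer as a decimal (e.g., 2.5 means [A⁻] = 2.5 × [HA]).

pKa = -log(3.18e-08) = 7.4976. pH = pKa + log([A⁻]/[HA]), so log([A⁻]/[HA]) = pH − pKa = 7.72 − 7.4976 = 0.2224. [A⁻]/[HA] = 10^(0.2224) = 1.67

[A⁻]/[HA] = 1.67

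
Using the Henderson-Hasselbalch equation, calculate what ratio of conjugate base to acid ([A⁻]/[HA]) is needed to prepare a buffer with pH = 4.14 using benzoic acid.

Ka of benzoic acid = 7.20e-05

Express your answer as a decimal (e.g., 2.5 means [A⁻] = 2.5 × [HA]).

pKa = -log(7.20e-05) = 4.1427. pH = pKa + log([A⁻]/[HA]), so log([A⁻]/[HA]) = pH − pKa = 4.14 − 4.1427 = -0.0027. [A⁻]/[HA] = 10^(-0.0027) = 0.994

[A⁻]/[HA] = 0.994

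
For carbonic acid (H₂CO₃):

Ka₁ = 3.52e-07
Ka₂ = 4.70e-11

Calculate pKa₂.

pKa₂ = -log(Ka₂) = -log(4.70e-11) = 10.33.

pK_{a2} = 10.33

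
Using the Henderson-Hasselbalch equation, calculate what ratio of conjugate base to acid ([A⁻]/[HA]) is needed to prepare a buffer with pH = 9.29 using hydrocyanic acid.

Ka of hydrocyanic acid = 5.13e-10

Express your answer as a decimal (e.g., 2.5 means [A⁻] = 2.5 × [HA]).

pKa = -log(5.13e-10) = 9.2899. pH = pKa + log([A⁻]/[HA]), so log([A⁻]/[HA]) = pH − pKa = 9.29 − 9.2899 = 0.0001. [A⁻]/[HA] = 10^(0.0001) = 1.00

[A⁻]/[HA] = 1.00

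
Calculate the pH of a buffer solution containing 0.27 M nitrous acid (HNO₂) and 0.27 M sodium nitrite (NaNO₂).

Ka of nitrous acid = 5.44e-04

pKa = -log(5.44e-04) = 3.26. pH = pKa + log([A⁻]/[HA]) = 3.26 + log(0.27/0.27)

pH = 3.26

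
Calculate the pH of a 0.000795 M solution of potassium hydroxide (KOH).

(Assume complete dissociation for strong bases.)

[OH⁻] = 0.000795 M for strong base. pOH = -log[OH⁻] = 3.10, pH = 14 - pOH

pH = 10.90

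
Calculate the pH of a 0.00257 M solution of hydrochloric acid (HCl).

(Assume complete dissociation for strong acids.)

[H⁺] = 0.00257 M for strong acid. pH = -log[H⁺] = -log(0.00257)

pH = 2.59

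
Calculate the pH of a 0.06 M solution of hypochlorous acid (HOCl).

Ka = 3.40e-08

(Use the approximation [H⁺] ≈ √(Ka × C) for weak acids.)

[H⁺] = √(Ka × C) = √(3.40e-08 × 0.06) = 4.5166e-05. pH = -log(4.5166e-05)

pH = 4.35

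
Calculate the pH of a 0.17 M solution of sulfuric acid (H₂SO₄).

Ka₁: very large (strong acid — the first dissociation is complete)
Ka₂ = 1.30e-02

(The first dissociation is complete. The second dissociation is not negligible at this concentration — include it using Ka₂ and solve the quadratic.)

First dissociation is complete: [H⁺]₀ = [HSO₄⁻]₀ = C = 0.17 M. Second dissociation HSO₄⁻ ⇌ H⁺ + SO₄²⁻: let x = [SO₄²⁻]. Ka₂ = (C + x)·x / (C − x) = 1.30e-02 → x² + (C + Ka₂)·x − Ka₂·C = 0 → x² + 0.18300·x − 2.210e-03 = 0. x = (−0.18300 + √(0.18300² + 4 × 2.210e-03)) / 2 = 1.1370e-02 M. [H⁺] = C + x = 0.17 + 1.1370e-02 = 1.8137e-01 M. pH = -log(1.8137e-01) = 0.74.

pH = 0.74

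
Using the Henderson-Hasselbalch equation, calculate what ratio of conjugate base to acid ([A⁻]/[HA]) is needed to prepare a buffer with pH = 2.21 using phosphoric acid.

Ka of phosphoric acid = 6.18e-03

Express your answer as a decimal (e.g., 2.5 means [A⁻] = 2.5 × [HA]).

pKa = -log(6.18e-03) = 2.2090. pH = pKa + log([A⁻]/[HA]), so log([A⁻]/[HA]) = pH − pKa = 2.21 − 2.2090 = 0.0010. [A⁻]/[HA] = 10^(0.0010) = 1.00

[A⁻]/[HA] = 1.00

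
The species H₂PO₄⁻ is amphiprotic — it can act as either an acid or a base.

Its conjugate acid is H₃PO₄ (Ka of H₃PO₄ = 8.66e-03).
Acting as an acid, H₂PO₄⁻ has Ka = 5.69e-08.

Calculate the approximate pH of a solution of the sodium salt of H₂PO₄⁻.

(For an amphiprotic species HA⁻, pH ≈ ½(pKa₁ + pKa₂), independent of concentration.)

pKa₁ = -log(8.66e-03) = 2.06; pKa₂ = -log(5.69e-08) = 7.24. For an amphiprotic species, pH ≈ ½(pKa₁ + pKa₂) = ½(2.06 + 7.24) = 4.65.

pH = 4.65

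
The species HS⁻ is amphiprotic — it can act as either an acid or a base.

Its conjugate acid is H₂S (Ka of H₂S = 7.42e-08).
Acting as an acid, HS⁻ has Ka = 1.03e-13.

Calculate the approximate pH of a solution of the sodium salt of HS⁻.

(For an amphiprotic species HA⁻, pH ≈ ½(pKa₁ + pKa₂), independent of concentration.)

pKa₁ = -log(7.42e-08) = 7.13; pKa₂ = -log(1.03e-13) = 12.99. For an amphiprotic species, pH ≈ ½(pKa₁ + pKa₂) = ½(7.13 + 12.99) = 10.06.

pH = 10.06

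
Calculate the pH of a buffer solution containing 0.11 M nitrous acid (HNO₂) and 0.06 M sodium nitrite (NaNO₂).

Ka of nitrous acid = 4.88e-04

pKa = -log(4.88e-04) = 3.31. pH = pKa + log([A⁻]/[HA]) = 3.31 + log(0.06/0.11)

pH = 3.05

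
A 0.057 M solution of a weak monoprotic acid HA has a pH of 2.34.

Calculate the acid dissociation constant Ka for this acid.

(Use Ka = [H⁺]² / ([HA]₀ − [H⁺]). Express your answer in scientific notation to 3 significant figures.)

[H⁺] = 10^(−pH) = 10^(−2.34) = 4.571e-03 M. For HA ⇌ H⁺ + A⁻, Ka = [H⁺][A⁻]/[HA] = [H⁺]² / ([HA]₀ − [H⁺]) = (4.571e-03)² / (0.057 − 4.571e-03) = 3.98e-04.

K_a = 3.98e-04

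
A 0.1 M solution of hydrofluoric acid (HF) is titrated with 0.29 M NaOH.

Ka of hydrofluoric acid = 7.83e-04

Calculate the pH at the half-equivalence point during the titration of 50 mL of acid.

At half-equivalence [HA] = [A⁻], so Henderson-Hasselbalch gives pH = pKa = -log(7.83e-04) = 3.11.

pH = pKa = 3.11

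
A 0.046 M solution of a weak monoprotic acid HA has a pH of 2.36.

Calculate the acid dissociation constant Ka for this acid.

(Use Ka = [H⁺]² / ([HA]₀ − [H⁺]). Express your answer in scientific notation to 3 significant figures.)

[H⁺] = 10^(−pH) = 10^(−2.36) = 4.365e-03 M. For HA ⇌ H⁺ + A⁻, Ka = [H⁺][A⁻]/[HA] = [H⁺]² / ([HA]₀ − [H⁺]) = (4.365e-03)² / (0.046 − 4.365e-03) = 4.58e-04.

K_a = 4.58e-04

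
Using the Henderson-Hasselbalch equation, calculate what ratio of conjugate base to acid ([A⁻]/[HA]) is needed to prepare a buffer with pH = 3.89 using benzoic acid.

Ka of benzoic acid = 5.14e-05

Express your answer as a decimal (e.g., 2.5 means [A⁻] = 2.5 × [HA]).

pKa = -log(5.14e-05) = 4.2890. pH = pKa + log([A⁻]/[HA]), so log([A⁻]/[HA]) = pH − pKa = 3.89 − 4.2890 = -0.3990. [A⁻]/[HA] = 10^(-0.3990) = 0.399

[A⁻]/[HA] = 0.399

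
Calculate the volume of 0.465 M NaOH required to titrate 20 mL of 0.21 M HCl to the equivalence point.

At equivalence: moles acid = moles base. moles HCl = 0.21 × 20/1000 = 0.0042 mol. V_base = moles / 0.465 × 1000 = 9.0 mL.

V_{base} = 9.0 mL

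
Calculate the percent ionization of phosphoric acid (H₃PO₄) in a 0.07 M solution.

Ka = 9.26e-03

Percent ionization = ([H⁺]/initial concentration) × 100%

Using Ka equilibrium: x² + Ka×x - Ka×C = 0. Solving: [H⁺] = 2.1247e-02. Percent = (2.1247e-02/0.07) × 100

Percent ionization = 30.4%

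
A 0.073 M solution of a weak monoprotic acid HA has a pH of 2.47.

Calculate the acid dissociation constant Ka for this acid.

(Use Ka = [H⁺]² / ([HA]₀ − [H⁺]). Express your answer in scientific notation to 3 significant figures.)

[H⁺] = 10^(−pH) = 10^(−2.47) = 3.388e-03 M. For HA ⇌ H⁺ + A⁻, Ka = [H⁺][A⁻]/[HA] = [H⁺]² / ([HA]₀ − [H⁺]) = (3.388e-03)² / (0.073 − 3.388e-03) = 1.65e-04.

K_a = 1.65e-04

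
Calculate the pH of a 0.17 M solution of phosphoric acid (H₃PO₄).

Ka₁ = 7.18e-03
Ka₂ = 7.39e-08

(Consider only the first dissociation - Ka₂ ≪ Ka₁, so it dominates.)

First dissociation dominates. From Ka₁ = [H⁺][HA⁻]/[H₂A], x² + Ka₁·x − Ka₁·C = 0 with C = 0.17 M and Ka₁ = 7.18e-03. Solving: [H⁺] = (−Ka₁ + √(Ka₁² + 4·Ka₁·C)) / 2 = 3.1531e-02 M. pH = -log(3.1531e-02) = 1.50.

pH = 1.50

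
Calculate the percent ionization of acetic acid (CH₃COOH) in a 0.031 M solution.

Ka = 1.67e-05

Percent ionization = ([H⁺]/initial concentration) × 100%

Using Ka equilibrium: x² + Ka×x - Ka×C = 0. Solving: [H⁺] = 7.1121e-04. Percent = (7.1121e-04/0.031) × 100

Percent ionization = 2.29%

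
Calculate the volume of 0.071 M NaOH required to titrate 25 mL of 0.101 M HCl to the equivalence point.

At equivalence: moles acid = moles base. moles HCl = 0.101 × 25/1000 = 0.002525 mol. V_base = moles / 0.071 × 1000 = 35.6 mL.

V_{base} = 35.6 mL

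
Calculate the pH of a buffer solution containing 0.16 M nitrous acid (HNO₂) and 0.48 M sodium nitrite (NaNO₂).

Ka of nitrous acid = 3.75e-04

pKa = -log(3.75e-04) = 3.43. pH = pKa + log([A⁻]/[HA]) = 3.43 + log(0.48/0.16)

pH = 3.90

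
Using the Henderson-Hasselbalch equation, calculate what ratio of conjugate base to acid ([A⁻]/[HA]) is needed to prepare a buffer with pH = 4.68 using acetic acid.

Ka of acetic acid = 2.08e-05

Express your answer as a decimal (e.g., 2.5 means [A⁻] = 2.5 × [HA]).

pKa = -log(2.08e-05) = 4.6819. pH = pKa + log([A⁻]/[HA]), so log([A⁻]/[HA]) = pH − pKa = 4.68 − 4.6819 = -0.0019. [A⁻]/[HA] = 10^(-0.0019) = 0.996

[A⁻]/[HA] = 0.996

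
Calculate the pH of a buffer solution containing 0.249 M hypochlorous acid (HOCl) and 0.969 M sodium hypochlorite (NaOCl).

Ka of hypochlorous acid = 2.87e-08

pKa = -log(2.87e-08) = 7.54. pH = pKa + log([A⁻]/[HA]) = 7.54 + log(0.969/0.249)

pH = 8.13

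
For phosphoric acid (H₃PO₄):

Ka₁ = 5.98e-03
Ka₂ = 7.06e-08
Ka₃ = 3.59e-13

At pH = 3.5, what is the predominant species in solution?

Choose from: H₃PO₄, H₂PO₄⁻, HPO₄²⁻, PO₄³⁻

pKa₁ = 2.22, pKa₂ = 7.15, pKa₃ = 12.44. For a polyprotic acid the predominant species crosses at each pKa: below pKa_n the protonated form dominates, above it the deprotonated form does. At pH = 3.5, the predominant species is H₂PO₄⁻.

H₂PO₄⁻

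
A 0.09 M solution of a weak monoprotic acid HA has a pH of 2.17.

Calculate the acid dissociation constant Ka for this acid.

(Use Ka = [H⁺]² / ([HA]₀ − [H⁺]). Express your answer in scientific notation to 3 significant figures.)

[H⁺] = 10^(−pH) = 10^(−2.17) = 6.761e-03 M. For HA ⇌ H⁺ + A⁻, Ka = [H⁺][A⁻]/[HA] = [H⁺]² / ([HA]₀ − [H⁺]) = (6.761e-03)² / (0.09 − 6.761e-03) = 5.49e-04.

K_a = 5.49e-04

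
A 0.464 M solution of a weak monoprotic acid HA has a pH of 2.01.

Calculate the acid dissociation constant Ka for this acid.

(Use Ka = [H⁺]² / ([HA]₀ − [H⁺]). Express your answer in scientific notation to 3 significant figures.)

[H⁺] = 10^(−pH) = 10^(−2.01) = 9.772e-03 M. For HA ⇌ H⁺ + A⁻, Ka = [H⁺][A⁻]/[HA] = [H⁺]² / ([HA]₀ − [H⁺]) = (9.772e-03)² / (0.464 − 9.772e-03) = 2.10e-04.

K_a = 2.10e-04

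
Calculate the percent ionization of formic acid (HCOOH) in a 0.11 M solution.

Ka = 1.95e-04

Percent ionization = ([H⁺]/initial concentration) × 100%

Using Ka equilibrium: x² + Ka×x - Ka×C = 0. Solving: [H⁺] = 4.5349e-03. Percent = (4.5349e-03/0.11) × 100

Percent ionization = 4.12%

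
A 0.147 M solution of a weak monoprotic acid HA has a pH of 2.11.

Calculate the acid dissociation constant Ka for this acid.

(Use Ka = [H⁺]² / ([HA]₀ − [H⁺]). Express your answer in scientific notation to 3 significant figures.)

[H⁺] = 10^(−pH) = 10^(−2.11) = 7.762e-03 M. For HA ⇌ H⁺ + A⁻, Ka = [H⁺][A⁻]/[HA] = [H⁺]² / ([HA]₀ − [H⁺]) = (7.762e-03)² / (0.147 − 7.762e-03) = 4.33e-04.

K_a = 4.33e-04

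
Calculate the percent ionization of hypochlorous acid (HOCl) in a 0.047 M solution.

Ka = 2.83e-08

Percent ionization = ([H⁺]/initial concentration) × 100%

Using Ka equilibrium: x² + Ka×x - Ka×C = 0. Solving: [H⁺] = 3.6456e-05. Percent = (3.6456e-05/0.047) × 100

Percent ionization = 0.0776%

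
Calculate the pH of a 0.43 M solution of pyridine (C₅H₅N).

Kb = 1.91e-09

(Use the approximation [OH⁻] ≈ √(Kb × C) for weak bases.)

[OH⁻] = √(Kb × C) = √(1.91e-09 × 0.43) = 2.8658e-05. pOH = 4.54, pH = 14 - pOH

pH = 9.46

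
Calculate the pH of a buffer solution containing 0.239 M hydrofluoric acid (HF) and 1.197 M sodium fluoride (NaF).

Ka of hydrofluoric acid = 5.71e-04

pKa = -log(5.71e-04) = 3.24. pH = pKa + log([A⁻]/[HA]) = 3.24 + log(1.197/0.239)

pH = 3.94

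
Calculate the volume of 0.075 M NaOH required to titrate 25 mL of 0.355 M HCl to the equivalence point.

At equivalence: moles acid = moles base. moles HCl = 0.355 × 25/1000 = 0.008875 mol. V_base = moles / 0.075 × 1000 = 118.3 mL.

V_{base} = 118.3 mL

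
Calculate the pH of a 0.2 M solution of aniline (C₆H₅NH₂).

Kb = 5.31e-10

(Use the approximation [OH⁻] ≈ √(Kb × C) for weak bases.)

[OH⁻] = √(Kb × C) = √(5.31e-10 × 0.2) = 1.0305e-05. pOH = 4.99, pH = 14 - pOH

pH = 9.01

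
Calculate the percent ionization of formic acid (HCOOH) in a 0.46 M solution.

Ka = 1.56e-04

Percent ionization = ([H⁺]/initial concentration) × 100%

Using Ka equilibrium: x² + Ka×x - Ka×C = 0. Solving: [H⁺] = 8.3935e-03. Percent = (8.3935e-03/0.46) × 100

Percent ionization = 1.82%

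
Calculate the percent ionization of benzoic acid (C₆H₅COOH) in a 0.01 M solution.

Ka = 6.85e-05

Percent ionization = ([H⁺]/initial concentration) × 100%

Using Ka equilibrium: x² + Ka×x - Ka×C = 0. Solving: [H⁺] = 7.9411e-04. Percent = (7.9411e-04/0.01) × 100

Percent ionization = 7.94%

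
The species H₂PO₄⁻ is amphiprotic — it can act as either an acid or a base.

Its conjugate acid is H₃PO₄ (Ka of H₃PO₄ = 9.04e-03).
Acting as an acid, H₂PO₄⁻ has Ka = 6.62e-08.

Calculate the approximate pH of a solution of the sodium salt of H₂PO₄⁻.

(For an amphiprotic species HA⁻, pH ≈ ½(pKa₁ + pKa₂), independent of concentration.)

pKa₁ = -log(9.04e-03) = 2.04; pKa₂ = -log(6.62e-08) = 7.18. For an amphiprotic species, pH ≈ ½(pKa₁ + pKa₂) = ½(2.04 + 7.18) = 4.61.

pH = 4.61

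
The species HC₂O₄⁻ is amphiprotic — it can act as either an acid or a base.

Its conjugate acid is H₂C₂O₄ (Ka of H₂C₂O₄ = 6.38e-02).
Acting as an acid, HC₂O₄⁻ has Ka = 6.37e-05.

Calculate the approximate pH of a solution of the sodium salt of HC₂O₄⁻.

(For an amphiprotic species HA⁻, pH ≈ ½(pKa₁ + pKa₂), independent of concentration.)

pKa₁ = -log(6.38e-02) = 1.20; pKa₂ = -log(6.37e-05) = 4.20. For an amphiprotic species, pH ≈ ½(pKa₁ + pKa₂) = ½(1.20 + 4.20) = 2.70.

pH = 2.70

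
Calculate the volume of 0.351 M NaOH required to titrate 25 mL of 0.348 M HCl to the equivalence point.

At equivalence: moles acid = moles base. moles HCl = 0.348 × 25/1000 = 0.0087 mol. V_base = moles / 0.351 × 1000 = 24.8 mL.

V_{base} = 24.8 mL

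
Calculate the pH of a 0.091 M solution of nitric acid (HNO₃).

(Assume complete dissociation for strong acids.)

[H⁺] = 0.091 M for strong acid. pH = -log[H⁺] = -log(0.091)

pH = 1.04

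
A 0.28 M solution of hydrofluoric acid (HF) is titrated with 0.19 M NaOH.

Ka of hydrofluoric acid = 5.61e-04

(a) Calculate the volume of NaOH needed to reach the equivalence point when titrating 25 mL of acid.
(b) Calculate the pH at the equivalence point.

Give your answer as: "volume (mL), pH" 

moles acid = 0.28 × 25/1000 = 0.007 mol; V_base = moles/0.19 × 1000 = 36.8 mL. At equivalence only the conjugate base is present: [A⁻] = 0.007/0.062 = 1.1319e-01 M. Kb = Kw/Ka = 1.78e-11; [OH⁻] = √(Kb × [A⁻]) = 1.4204e-06; pOH = 5.85; pH = 14 - pOH = 8.15.

V = 36.8 mL, pH = 8.15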